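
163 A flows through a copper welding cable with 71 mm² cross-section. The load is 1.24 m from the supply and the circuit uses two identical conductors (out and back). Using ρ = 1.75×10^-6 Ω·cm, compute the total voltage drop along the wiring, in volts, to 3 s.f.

0.0996 V

ρ = 1.75×10^-6 Ω·cm = 1.75×10^-8 Ω·m
A = 71 mm² = 7.100e-05 m²
Total conductor length (both ways) L = 2 × 1.24 = 2.48 m
R = ρL/A = (1.75×10^-8)(2.48)/(7.100e-05) = 6.113×10^-4 Ω
V = IR = 163 × 6.113×10^-4 = 0.0996 V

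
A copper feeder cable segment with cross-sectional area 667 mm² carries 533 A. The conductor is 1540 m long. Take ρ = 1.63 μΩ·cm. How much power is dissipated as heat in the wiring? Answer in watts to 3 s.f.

ρ = 1.63 μΩ·cm = 1.63×10^-8 Ω·m
A = 667 mm² = 6.670e-04 m²
R = ρL/A = (1.63×10^-8)(1540)/(6.670e-04) = 0.03763 Ω
P = I²R = (533)² × 0.03763 = 10700 W

10700 W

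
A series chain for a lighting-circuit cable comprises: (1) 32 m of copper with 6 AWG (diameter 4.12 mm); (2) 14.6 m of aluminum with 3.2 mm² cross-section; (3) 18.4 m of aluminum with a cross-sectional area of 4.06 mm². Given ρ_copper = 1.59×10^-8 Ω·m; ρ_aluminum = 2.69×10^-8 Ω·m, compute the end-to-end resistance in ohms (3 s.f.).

Seg 1: A = π(4.12/2 mm)² = π(2.0600e-03 m)² = 1.333e-05 m²
R_1 = (1.59×10^-8)(32)/(1.333e-05) = 0.03816 Ω
Seg 2: A = 3.2 mm² = 3.200e-06 m²
R_2 = (2.69×10^-8)(14.6)/(3.200e-06) = 0.1227 Ω
Seg 3: A = 4.06 mm² = 4.060e-06 m²
R_3 = (2.69×10^-8)(18.4)/(4.060e-06) = 0.1219 Ω
R_total = R_1 + R_2 + R_3 = 0.283 Ω

0.283 Ω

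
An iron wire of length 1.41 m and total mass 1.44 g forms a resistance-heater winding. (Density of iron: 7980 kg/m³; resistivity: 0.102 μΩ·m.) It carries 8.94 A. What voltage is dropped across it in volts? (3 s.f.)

10.0 V

ρ = 0.102 μΩ·m = 1.02×10^-7 Ω·m
A = m/(density·L) = 0.00144/(7980×1.41) = 1.2798e-07 m²
R = ρL/A = (1.02×10^-7)(1.41)/(1.2798e-07) = 1.124 Ω
V = IR = 8.94 × 1.124 = 10.0 V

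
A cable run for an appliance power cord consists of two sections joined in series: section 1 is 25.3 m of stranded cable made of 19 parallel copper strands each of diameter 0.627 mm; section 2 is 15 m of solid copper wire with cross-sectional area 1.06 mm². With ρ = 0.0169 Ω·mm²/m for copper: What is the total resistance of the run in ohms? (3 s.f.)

0.312 Ω

ρ = 0.0169 Ω·mm²/m = 1.69×10^-8 Ω·m
Section 1: A_strand = π(3.1350e-04)² = 3.088e-07 m²; R₁ = ρL/(N·A_s) = (1.69×10^-8)(25.3)/(19×3.088e-07) = 0.07288 Ω
Section 2: A = 1.06 mm² = 1.060e-06 m²
R₂ = (1.69×10^-8)(15)/(1.060e-06) = 0.2392 Ω
R = R₁ + R₂ = 0.312 Ω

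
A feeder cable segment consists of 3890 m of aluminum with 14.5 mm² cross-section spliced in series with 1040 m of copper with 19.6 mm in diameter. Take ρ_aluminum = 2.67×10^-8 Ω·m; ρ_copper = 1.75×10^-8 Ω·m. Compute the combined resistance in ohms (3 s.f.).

Segment 1: A = 14.5 mm² = 1.450e-05 m²
R₁ = ρL/A = (2.67×10^-8)(3890)/(1.450e-05) = 7.163 Ω
Segment 2: A = π(d/2)² = π(9.8000e-03 m)² = 3.017e-04 m²
R₂ = (1.75×10^-8)(1040)/(3.017e-04) = 0.06032 Ω
R = R₁ + R₂ = 7.22 Ω

7.22 Ω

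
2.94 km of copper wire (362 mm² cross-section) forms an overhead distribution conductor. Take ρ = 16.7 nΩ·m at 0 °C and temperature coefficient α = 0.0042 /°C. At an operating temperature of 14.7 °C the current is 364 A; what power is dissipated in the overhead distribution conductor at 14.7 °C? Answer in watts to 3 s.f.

19100 W

ρ = 16.7 nΩ·m = 1.67×10^-8 Ω·m
A = 362 mm² = 3.620e-04 m²
R₍0₎ = ρL/A = (1.67×10^-8)(2940)/(3.620e-04) = 0.1356 Ω
R₍14.7₎ = R₍0₎(1 + αΔT) = 0.1356 × (1 + 0.0042×14.7) = 0.144 Ω
P = I²R = (364)² × 0.144 = 19100 W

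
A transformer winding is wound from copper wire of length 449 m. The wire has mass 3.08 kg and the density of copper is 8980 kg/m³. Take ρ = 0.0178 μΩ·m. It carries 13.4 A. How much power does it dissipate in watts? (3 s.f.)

ρ = 0.0178 μΩ·m = 1.78×10^-8 Ω·m
A = m/(density·L) = 3.08/(8980×449) = 7.6389e-07 m²
R = ρL/A = (1.78×10^-8)(449)/(7.6389e-07) = 10.46 Ω
P = I²R = (13.4)² × 10.46 = 1880 W

1880 W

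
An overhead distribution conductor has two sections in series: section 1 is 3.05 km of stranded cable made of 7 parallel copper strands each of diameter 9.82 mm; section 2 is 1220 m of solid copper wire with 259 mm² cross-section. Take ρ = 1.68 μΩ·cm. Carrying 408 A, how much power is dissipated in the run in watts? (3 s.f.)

ρ = 1.68 μΩ·cm = 1.68×10^-8 Ω·m
Section 1: A_strand = π(4.9100e-03)² = 7.574e-05 m²; R₁ = ρL/(N·A_s) = (1.68×10^-8)(3050)/(7×7.574e-05) = 0.09665 Ω
Section 2: A = 259 mm² = 2.590e-04 m²
R₂ = (1.68×10^-8)(1220)/(2.590e-04) = 0.07914 Ω
R = R₁ + R₂ = 0.1758 Ω
P = I²R = (408)² × 0.1758 = 29300 W

29300 W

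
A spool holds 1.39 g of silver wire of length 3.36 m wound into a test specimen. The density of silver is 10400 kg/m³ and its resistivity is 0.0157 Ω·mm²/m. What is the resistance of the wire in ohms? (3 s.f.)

1.33 Ω

ρ = 0.0157 Ω·mm²/m = 1.57×10^-8 Ω·m
A = m/(density·L) = 0.00139/(10400×3.36) = 3.9778e-08 m²
R = ρL/A = (1.57×10^-8)(3.36)/(3.9778e-08) = 1.33 Ω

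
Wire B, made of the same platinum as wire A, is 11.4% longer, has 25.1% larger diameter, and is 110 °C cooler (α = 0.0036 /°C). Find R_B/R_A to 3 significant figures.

R ∝ ρL/d² with ρ ∝ (1+αΔT), so R_B/R_A = (1 + 11.4/100) × (1 + 25.1/100)⁻² × (1 − 0.0036×110)
= 1.114 × 0.639 × 0.604 = 0.430

0.430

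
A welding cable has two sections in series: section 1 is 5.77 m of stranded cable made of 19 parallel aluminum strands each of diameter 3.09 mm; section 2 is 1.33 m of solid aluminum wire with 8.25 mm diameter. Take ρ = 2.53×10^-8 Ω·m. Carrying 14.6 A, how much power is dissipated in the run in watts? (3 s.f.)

Section 1: A_strand = π(1.5450e-03)² = 7.499e-06 m²; R₁ = ρL/(N·A_s) = (2.53×10^-8)(5.77)/(19×7.499e-06) = 0.001025 Ω
Section 2: A = π(d/2)² = π(4.1250e-03 m)² = 5.346e-05 m²
R₂ = (2.53×10^-8)(1.33)/(5.346e-05) = 6.295×10^-4 Ω
R = R₁ + R₂ = 0.001654 Ω
P = I²R = (14.6)² × 0.001654 = 0.353 W

0.353 W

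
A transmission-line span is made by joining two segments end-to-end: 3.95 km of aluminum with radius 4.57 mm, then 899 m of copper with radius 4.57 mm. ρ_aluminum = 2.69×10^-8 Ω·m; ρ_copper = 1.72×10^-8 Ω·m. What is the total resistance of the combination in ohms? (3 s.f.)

1.86 Ω

Segment 1: A = πr² = π(4.5700e-03 m)² = 6.561e-05 m²
R₁ = ρL/A = (2.69×10^-8)(3950)/(6.561e-05) = 1.619 Ω
R₂ = (1.72×10^-8)(899)/(6.561e-05) = 0.2357 Ω
R = R₁ + R₂ = 1.86 Ω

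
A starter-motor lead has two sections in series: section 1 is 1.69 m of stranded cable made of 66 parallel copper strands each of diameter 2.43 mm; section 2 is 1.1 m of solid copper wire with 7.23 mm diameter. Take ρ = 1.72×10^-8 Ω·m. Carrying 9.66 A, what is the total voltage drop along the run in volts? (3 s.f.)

0.00537 V

Section 1: A_strand = π(1.2150e-03)² = 4.638e-06 m²; R₁ = ρL/(N·A_s) = (1.72×10^-8)(1.69)/(66×4.638e-06) = 9.497×10^-5 Ω
Section 2: A = π(d/2)² = π(3.6150e-03 m)² = 4.106e-05 m²
R₂ = (1.72×10^-8)(1.1)/(4.106e-05) = 4.608×10^-4 Ω
R = R₁ + R₂ = 5.558×10^-4 Ω
V = IR = 9.66 × 5.558×10^-4 = 0.00537 V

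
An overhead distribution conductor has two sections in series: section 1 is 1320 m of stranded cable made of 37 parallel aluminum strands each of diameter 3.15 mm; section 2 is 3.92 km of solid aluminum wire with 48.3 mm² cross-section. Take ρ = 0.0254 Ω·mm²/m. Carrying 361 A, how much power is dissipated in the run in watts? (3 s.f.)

ρ = 0.0254 Ω·mm²/m = 2.54×10^-8 Ω·m
Section 1: A_strand = π(1.5750e-03)² = 7.793e-06 m²; R₁ = ρL/(N·A_s) = (2.54×10^-8)(1320)/(37×7.793e-06) = 0.1163 Ω
Section 2: A = 48.3 mm² = 4.830e-05 m²
R₂ = (2.54×10^-8)(3920)/(4.830e-05) = 2.061 Ω
R = R₁ + R₂ = 2.178 Ω
P = I²R = (361)² × 2.178 = 2.84×10^5 W

2.84×10^5 W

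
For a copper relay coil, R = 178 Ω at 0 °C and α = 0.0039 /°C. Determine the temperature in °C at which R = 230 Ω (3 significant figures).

74.9 °C

R = R₀(1 + α(T − T₀)) ⇒ T = T₀ + (R/R₀ − 1)/α
T = 0 + (230/178 − 1)/0.0039 = 0 + (0.2921)/0.0039 = 74.9 °C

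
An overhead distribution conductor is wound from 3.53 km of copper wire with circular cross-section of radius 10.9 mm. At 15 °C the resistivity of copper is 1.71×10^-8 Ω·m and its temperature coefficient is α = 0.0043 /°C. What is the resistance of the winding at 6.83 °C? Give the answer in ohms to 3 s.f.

A = πr² = π(1.0900e-02 m)² = 3.733e-04 m²
R₍15°C₎ = ρL/A = (1.71×10^-8)(3530)/(3.733e-04) = 0.1617 Ω
R = R₀(1 + αΔT) = 0.1617(1 + 0.0043×-8.17) = 0.156 Ω

0.156 Ω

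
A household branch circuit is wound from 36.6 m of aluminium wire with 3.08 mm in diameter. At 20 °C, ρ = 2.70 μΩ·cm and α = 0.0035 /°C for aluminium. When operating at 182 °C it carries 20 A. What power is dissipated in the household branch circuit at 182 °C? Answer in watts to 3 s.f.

83.1 W

ρ = 2.70 μΩ·cm = 2.70×10^-8 Ω·m
A = π(d/2)² = π(1.5400e-03 m)² = 7.451e-06 m²
R₍20₎ = ρL/A = (2.70×10^-8)(36.6)/(7.451e-06) = 0.1326 Ω
R₍182₎ = R₍20₎(1 + αΔT) = 0.1326 × (1 + 0.0035×162) = 0.2078 Ω
P = I²R = (20)² × 0.2078 = 83.1 W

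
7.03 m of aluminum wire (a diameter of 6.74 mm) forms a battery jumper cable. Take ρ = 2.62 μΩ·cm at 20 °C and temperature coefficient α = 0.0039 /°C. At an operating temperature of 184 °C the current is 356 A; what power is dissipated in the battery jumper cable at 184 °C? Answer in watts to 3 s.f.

1070 W

ρ = 2.62 μΩ·cm = 2.62×10^-8 Ω·m
A = π(d/2)² = π(3.3700e-03 m)² = 3.568e-05 m²
R₍20₎ = ρL/A = (2.62×10^-8)(7.03)/(3.568e-05) = 0.005162 Ω
R₍184₎ = R₍20₎(1 + αΔT) = 0.005162 × (1 + 0.0039×164) = 0.008464 Ω
P = I²R = (356)² × 0.008464 = 1070 W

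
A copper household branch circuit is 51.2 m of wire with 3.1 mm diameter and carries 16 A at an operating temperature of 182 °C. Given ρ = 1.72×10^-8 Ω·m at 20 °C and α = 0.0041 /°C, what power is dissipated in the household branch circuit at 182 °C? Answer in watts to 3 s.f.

A = π(d/2)² = π(1.5500e-03 m)² = 7.548e-06 m²
R₍20₎ = ρL/A = (1.72×10^-8)(51.2)/(7.548e-06) = 0.1167 Ω
R₍182₎ = R₍20₎(1 + αΔT) = 0.1167 × (1 + 0.0041×162) = 0.1942 Ω
P = I²R = (16)² × 0.1942 = 49.7 W

49.7 W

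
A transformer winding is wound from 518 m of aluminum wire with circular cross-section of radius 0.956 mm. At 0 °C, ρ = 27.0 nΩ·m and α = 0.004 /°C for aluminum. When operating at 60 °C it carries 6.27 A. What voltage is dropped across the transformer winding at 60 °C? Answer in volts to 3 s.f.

ρ = 27.0 nΩ·m = 2.70×10^-8 Ω·m
A = πr² = π(9.5600e-04 m)² = 2.871e-06 m²
R₍0₎ = ρL/A = (2.70×10^-8)(518)/(2.871e-06) = 4.871 Ω
R₍60₎ = R₍0₎(1 + αΔT) = 4.871 × (1 + 0.004×60) = 6.04 Ω
V = IR = 6.27 × 6.04 = 37.9 V

37.9 V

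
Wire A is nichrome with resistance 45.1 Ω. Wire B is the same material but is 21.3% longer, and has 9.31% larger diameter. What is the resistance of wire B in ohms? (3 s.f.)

45.8 Ω

R ∝ L/d², so R_B/R_A = (1 + 21.3/100) × (1 + 9.31/100)⁻²
= 1.213 × 0.8369 = 1.015
R_B = 1.015 × 45.1 = 45.8 Ω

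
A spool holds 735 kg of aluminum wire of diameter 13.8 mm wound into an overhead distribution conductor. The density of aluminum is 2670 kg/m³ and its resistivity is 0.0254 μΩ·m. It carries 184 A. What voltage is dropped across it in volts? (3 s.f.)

ρ = 0.0254 μΩ·m = 2.54×10^-8 Ω·m
A = π(d/2)² = π(6.9000e-03 m)² = 1.4957e-04 m²
L = m/(density·A) = 735/(2670×1.4957e-04) = 1840 m
R = ρL/A = (2.54×10^-8)(1840)/(1.4957e-04) = 0.3125 Ω
V = IR = 184 × 0.3125 = 57.5 V

57.5 V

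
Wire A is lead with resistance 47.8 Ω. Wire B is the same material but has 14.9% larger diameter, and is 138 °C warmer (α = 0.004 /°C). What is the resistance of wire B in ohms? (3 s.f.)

56.2 Ω

R ∝ ρL/d² with ρ ∝ (1+αΔT), so R_B/R_A = (1 + 14.9/100)⁻² × (1 + 0.004×138)
= 0.7575 × 1.552 = 1.176
R_B = 1.176 × 47.8 = 56.2 Ω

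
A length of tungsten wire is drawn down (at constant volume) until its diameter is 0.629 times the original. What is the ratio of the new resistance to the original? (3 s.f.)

6.39

Volume constant ⇒ L' = L/r² with r = 0.629. R' = ρL'/A' = ρ(L/r²)/(πr²d₀²/4) = R/r⁴.
Factor = 6.39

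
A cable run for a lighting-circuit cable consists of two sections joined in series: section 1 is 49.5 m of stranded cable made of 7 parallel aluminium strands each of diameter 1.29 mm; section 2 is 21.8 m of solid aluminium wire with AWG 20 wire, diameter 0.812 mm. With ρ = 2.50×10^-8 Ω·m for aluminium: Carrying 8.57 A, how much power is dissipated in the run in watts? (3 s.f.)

87.2 W

Section 1: A_strand = π(6.4500e-04)² = 1.307e-06 m²; R₁ = ρL/(N·A_s) = (2.50×10^-8)(49.5)/(7×1.307e-06) = 0.1353 Ω
Section 2: A = π(0.812/2 mm)² = π(4.0600e-04 m)² = 5.178e-07 m²
R₂ = (2.50×10^-8)(21.8)/(5.178e-07) = 1.052 Ω
R = R₁ + R₂ = 1.188 Ω
P = I²R = (8.57)² × 1.188 = 87.2 W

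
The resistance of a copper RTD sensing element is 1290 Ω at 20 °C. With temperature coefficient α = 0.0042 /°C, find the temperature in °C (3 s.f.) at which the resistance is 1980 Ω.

R = R₀(1 + α(T − T₀)) ⇒ T = T₀ + (R/R₀ − 1)/α
T = 20 + (1980/1290 − 1)/0.0042 = 20 + (0.5349)/0.0042 = 147 °C

147 °C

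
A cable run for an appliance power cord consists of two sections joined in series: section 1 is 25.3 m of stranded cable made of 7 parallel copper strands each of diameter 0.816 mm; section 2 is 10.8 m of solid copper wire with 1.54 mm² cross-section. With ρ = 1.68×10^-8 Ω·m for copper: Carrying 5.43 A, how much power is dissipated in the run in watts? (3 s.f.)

Section 1: A_strand = π(4.0800e-04)² = 5.230e-07 m²; R₁ = ρL/(N·A_s) = (1.68×10^-8)(25.3)/(7×5.230e-07) = 0.1161 Ω
Section 2: A = 1.54 mm² = 1.540e-06 m²
R₂ = (1.68×10^-8)(10.8)/(1.540e-06) = 0.1178 Ω
R = R₁ + R₂ = 0.2339 Ω
P = I²R = (5.43)² × 0.2339 = 6.90 W

6.90 W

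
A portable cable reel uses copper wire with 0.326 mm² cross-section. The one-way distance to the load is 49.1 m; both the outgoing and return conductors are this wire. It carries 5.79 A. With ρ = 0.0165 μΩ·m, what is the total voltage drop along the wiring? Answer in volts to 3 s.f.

28.8 V

ρ = 0.0165 μΩ·m = 1.65×10^-8 Ω·m
A = 0.326 mm² = 3.260e-07 m²
Total conductor length (both ways) L = 2 × 49.1 = 98.2 m
R = ρL/A = (1.65×10^-8)(98.2)/(3.260e-07) = 4.97 Ω
V = IR = 5.79 × 4.97 = 28.8 V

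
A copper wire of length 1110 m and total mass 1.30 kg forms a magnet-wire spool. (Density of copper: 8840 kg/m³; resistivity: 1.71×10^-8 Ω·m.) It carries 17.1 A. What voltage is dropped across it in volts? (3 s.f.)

2450 V

A = m/(density·L) = 1.3/(8840×1110) = 1.3249e-07 m²
R = ρL/A = (1.71×10^-8)(1110)/(1.3249e-07) = 143.3 Ω
V = IR = 17.1 × 143.3 = 2450 V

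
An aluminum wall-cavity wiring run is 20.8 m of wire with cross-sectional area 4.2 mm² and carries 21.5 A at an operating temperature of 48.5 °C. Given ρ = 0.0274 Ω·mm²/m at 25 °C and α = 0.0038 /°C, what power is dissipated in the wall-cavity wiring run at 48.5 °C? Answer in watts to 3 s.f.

68.3 W

ρ = 0.0274 Ω·mm²/m = 2.74×10^-8 Ω·m
A = 4.2 mm² = 4.200e-06 m²
R₍25₎ = ρL/A = (2.74×10^-8)(20.8)/(4.200e-06) = 0.1357 Ω
R₍48.5₎ = R₍25₎(1 + αΔT) = 0.1357 × (1 + 0.0038×23.5) = 0.1478 Ω
P = I²R = (21.5)² × 0.1478 = 68.3 W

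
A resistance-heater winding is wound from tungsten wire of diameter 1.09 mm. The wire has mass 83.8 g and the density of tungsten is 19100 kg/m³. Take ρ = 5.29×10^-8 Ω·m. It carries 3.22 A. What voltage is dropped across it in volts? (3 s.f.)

0.858 V

A = π(d/2)² = π(5.4500e-04 m)² = 9.3313e-07 m²
L = m/(density·A) = 0.0838/(19100×9.3313e-07) = 4.702 m
R = ρL/A = (5.29×10^-8)(4.702)/(9.3313e-07) = 0.2666 Ω
V = IR = 3.22 × 0.2666 = 0.858 V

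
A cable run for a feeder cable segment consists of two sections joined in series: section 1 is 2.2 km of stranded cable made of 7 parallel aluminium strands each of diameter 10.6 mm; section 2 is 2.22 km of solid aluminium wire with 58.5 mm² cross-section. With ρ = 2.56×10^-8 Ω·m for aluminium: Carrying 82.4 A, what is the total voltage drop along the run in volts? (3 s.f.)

Section 1: A_strand = π(5.3000e-03)² = 8.825e-05 m²; R₁ = ρL/(N·A_s) = (2.56×10^-8)(2200)/(7×8.825e-05) = 0.09117 Ω
Section 2: A = 58.5 mm² = 5.850e-05 m²
R₂ = (2.56×10^-8)(2220)/(5.850e-05) = 0.9715 Ω
R = R₁ + R₂ = 1.063 Ω
V = IR = 82.4 × 1.063 = 87.6 V

87.6 V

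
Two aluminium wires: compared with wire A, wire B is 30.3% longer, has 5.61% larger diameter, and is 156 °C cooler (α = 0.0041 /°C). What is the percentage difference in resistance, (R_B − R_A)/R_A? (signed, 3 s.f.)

-57.9%

R ∝ ρL/d² with ρ ∝ (1+αΔT), so R_B/R_A = (1 + 30.3/100) × (1 + 5.61/100)⁻² × (1 − 0.0041×156)
= 1.303 × 0.8966 × 0.3604 = 0.421
(R_B − R_A)/R_A = 0.421 − 1 = -57.9%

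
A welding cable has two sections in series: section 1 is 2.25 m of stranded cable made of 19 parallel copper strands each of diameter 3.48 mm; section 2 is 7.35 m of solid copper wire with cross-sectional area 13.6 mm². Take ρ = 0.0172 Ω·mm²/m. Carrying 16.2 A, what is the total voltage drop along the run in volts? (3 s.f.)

0.154 V

ρ = 0.0172 Ω·mm²/m = 1.72×10^-8 Ω·m
Section 1: A_strand = π(1.7400e-03)² = 9.511e-06 m²; R₁ = ρL/(N·A_s) = (1.72×10^-8)(2.25)/(19×9.511e-06) = 2.141×10^-4 Ω
Section 2: A = 13.6 mm² = 1.360e-05 m²
R₂ = (1.72×10^-8)(7.35)/(1.360e-05) = 0.009296 Ω
R = R₁ + R₂ = 0.00951 Ω
V = IR = 16.2 × 0.00951 = 0.154 V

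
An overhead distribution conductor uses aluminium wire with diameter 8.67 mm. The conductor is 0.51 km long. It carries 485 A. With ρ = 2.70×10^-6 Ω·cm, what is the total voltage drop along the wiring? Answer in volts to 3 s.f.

113 V

ρ = 2.70×10^-6 Ω·cm = 2.70×10^-8 Ω·m
A = π(d/2)² = π(4.3350e-03 m)² = 5.904e-05 m²
R = ρL/A = (2.70×10^-8)(510)/(5.904e-05) = 0.2332 Ω
V = IR = 485 × 0.2332 = 113 V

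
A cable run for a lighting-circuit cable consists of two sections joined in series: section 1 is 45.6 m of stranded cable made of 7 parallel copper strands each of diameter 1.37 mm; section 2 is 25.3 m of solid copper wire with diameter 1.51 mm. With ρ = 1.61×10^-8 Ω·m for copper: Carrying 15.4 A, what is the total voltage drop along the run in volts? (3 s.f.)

Section 1: A_strand = π(6.8500e-04)² = 1.474e-06 m²; R₁ = ρL/(N·A_s) = (1.61×10^-8)(45.6)/(7×1.474e-06) = 0.07115 Ω
Section 2: A = π(d/2)² = π(7.5500e-04 m)² = 1.791e-06 m²
R₂ = (1.61×10^-8)(25.3)/(1.791e-06) = 0.2275 Ω
R = R₁ + R₂ = 0.2986 Ω
V = IR = 15.4 × 0.2986 = 4.60 V

4.60 V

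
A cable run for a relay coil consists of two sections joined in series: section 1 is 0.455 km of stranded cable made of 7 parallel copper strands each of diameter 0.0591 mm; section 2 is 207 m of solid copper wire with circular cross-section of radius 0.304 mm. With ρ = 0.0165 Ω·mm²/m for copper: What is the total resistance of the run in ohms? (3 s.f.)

403 Ω

ρ = 0.0165 Ω·mm²/m = 1.65×10^-8 Ω·m
Section 1: A_strand = π(2.9550e-05)² = 2.743e-09 m²; R₁ = ρL/(N·A_s) = (1.65×10^-8)(455)/(7×2.743e-09) = 391 Ω
Section 2: A = πr² = π(3.0400e-04 m)² = 2.903e-07 m²
R₂ = (1.65×10^-8)(207)/(2.903e-07) = 11.76 Ω
R = R₁ + R₂ = 403 Ω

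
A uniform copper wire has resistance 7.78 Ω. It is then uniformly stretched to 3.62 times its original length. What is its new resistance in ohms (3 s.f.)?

102 Ω

Volume constant ⇒ A' = A/k with k = 3.62. R' = ρ(kL)/(A/k) = k²R.
R' = 13.1 × 7.78 = 102 Ω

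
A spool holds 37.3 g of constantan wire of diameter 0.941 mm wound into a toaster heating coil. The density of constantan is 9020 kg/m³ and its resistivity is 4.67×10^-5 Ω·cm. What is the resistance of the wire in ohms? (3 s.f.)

ρ = 4.67×10^-5 Ω·cm = 4.67×10^-7 Ω·m
A = π(d/2)² = π(4.7050e-04 m)² = 6.9546e-07 m²
L = m/(density·A) = 0.0373/(9020×6.9546e-07) = 5.946 m
R = ρL/A = (4.67×10^-7)(5.946)/(6.9546e-07) = 3.99 Ω

3.99 Ω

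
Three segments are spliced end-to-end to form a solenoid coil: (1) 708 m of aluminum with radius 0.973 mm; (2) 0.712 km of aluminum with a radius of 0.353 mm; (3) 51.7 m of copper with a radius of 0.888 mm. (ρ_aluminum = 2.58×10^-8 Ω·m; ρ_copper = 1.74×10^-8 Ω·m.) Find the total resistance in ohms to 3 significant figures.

Seg 1: A = πr² = π(9.7300e-04 m)² = 2.974e-06 m²
R_1 = (2.58×10^-8)(708)/(2.974e-06) = 6.142 Ω
Seg 2: A = πr² = π(3.5300e-04 m)² = 3.915e-07 m²
R_2 = (2.58×10^-8)(712)/(3.915e-07) = 46.92 Ω
Seg 3: A = πr² = π(8.8800e-04 m)² = 2.477e-06 m²
R_3 = (1.74×10^-8)(51.7)/(2.477e-06) = 0.3631 Ω
R_total = R_1 + R_2 + R_3 = 53.4 Ω

53.4 Ω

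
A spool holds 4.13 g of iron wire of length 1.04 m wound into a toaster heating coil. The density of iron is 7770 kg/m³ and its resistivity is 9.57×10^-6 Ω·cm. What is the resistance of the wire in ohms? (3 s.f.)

ρ = 9.57×10^-6 Ω·cm = 9.57×10^-8 Ω·m
A = m/(density·L) = 0.00413/(7770×1.04) = 5.1109e-07 m²
R = ρL/A = (9.57×10^-8)(1.04)/(5.1109e-07) = 0.195 Ω

0.195 Ω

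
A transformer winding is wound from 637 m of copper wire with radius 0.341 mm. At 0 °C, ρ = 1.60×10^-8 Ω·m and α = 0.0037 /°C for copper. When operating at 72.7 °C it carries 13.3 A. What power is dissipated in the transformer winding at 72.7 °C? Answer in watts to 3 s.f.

6260 W

A = πr² = π(3.4100e-04 m)² = 3.653e-07 m²
R₍0₎ = ρL/A = (1.60×10^-8)(637)/(3.653e-07) = 27.9 Ω
R₍72.7₎ = R₍0₎(1 + αΔT) = 27.9 × (1 + 0.0037×72.7) = 35.4 Ω
P = I²R = (13.3)² × 35.4 = 6260 W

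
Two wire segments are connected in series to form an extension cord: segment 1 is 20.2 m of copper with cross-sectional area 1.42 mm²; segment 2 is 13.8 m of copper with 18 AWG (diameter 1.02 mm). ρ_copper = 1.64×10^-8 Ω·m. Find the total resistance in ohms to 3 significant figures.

Segment 1: A = 1.42 mm² = 1.420e-06 m²
R₁ = ρL/A = (1.64×10^-8)(20.2)/(1.420e-06) = 0.2333 Ω
Segment 2: A = π(1.02/2 mm)² = π(5.1000e-04 m)² = 8.171e-07 m²
R₂ = (1.64×10^-8)(13.8)/(8.171e-07) = 0.277 Ω
R = R₁ + R₂ = 0.510 Ω

0.510 Ω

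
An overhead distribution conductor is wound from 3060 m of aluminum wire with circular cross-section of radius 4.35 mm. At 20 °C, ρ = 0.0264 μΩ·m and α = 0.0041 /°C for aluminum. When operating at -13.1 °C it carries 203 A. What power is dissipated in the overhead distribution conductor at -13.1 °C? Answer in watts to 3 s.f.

ρ = 0.0264 μΩ·m = 2.64×10^-8 Ω·m
A = πr² = π(4.3500e-03 m)² = 5.945e-05 m²
R₍20₎ = ρL/A = (2.64×10^-8)(3060)/(5.945e-05) = 1.359 Ω
R₍-13.1₎ = R₍20₎(1 + αΔT) = 1.359 × (1 + 0.0041×-33.1) = 1.175 Ω
P = I²R = (203)² × 1.175 = 48400 W

48400 W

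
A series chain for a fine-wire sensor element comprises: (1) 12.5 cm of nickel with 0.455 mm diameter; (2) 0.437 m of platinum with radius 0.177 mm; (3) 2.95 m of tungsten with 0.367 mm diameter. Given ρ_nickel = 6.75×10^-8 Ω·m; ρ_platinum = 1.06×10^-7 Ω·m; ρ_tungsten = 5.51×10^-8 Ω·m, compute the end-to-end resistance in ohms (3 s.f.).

2.06 Ω

Seg 1: A = π(d/2)² = π(2.2750e-04 m)² = 1.626e-07 m²
R_1 = (6.75×10^-8)(0.125)/(1.626e-07) = 0.05189 Ω
Seg 2: A = πr² = π(1.7700e-04 m)² = 9.842e-08 m²
R_2 = (1.06×10^-7)(0.437)/(9.842e-08) = 0.4706 Ω
Seg 3: A = π(d/2)² = π(1.8350e-04 m)² = 1.058e-07 m²
R_3 = (5.51×10^-8)(2.95)/(1.058e-07) = 1.537 Ω
R_total = R_1 + R_2 + R_3 = 2.06 Ω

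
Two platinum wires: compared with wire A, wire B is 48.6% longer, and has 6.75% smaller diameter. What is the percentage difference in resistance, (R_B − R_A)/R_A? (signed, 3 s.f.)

70.9%

R ∝ L/d², so R_B/R_A = (1 + 48.6/100) × (1 − 6.75/100)⁻²
= 1.486 × 1.15 = 1.709
(R_B − R_A)/R_A = 1.709 − 1 = 70.9%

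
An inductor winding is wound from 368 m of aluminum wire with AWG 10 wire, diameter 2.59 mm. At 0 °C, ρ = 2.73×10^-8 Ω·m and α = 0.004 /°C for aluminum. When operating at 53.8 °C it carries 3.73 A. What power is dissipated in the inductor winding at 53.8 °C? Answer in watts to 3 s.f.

A = π(2.59/2 mm)² = π(1.2950e-03 m)² = 5.269e-06 m²
R₍0₎ = ρL/A = (2.73×10^-8)(368)/(5.269e-06) = 1.907 Ω
R₍53.8₎ = R₍0₎(1 + αΔT) = 1.907 × (1 + 0.004×53.8) = 2.317 Ω
P = I²R = (3.73)² × 2.317 = 32.2 W

32.2 W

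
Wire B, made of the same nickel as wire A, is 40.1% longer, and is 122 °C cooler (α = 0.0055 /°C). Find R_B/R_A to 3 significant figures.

0.461

R ∝ ρL/d² with ρ ∝ (1+αΔT), so R_B/R_A = (1 + 40.1/100) × (1 − 0.0055×122)
= 1.401 × 0.329 = 0.461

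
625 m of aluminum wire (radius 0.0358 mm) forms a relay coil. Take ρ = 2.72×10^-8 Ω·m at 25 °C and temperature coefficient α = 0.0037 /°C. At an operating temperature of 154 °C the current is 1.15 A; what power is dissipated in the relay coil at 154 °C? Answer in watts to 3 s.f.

8250 W

A = πr² = π(3.5800e-05 m)² = 4.026e-09 m²
R₍25₎ = ρL/A = (2.72×10^-8)(625)/(4.026e-09) = 4222 Ω
R₍154₎ = R₍25₎(1 + αΔT) = 4222 × (1 + 0.0037×129) = 6237 Ω
P = I²R = (1.15)² × 6237 = 8250 W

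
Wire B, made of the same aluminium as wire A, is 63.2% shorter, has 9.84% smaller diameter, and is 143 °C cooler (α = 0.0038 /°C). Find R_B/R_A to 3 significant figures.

R ∝ ρL/d² with ρ ∝ (1+αΔT), so R_B/R_A = (1 − 63.2/100) × (1 − 9.84/100)⁻² × (1 − 0.0038×143)
= 0.368 × 1.23 × 0.4566 = 0.207

0.207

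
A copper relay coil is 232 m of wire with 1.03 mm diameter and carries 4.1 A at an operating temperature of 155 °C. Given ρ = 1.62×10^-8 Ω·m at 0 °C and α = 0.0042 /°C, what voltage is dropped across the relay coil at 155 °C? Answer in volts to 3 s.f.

A = π(d/2)² = π(5.1500e-04 m)² = 8.332e-07 m²
R₍0₎ = ρL/A = (1.62×10^-8)(232)/(8.332e-07) = 4.511 Ω
R₍155₎ = R₍0₎(1 + αΔT) = 4.511 × (1 + 0.0042×155) = 7.447 Ω
V = IR = 4.1 × 7.447 = 30.5 V

30.5 V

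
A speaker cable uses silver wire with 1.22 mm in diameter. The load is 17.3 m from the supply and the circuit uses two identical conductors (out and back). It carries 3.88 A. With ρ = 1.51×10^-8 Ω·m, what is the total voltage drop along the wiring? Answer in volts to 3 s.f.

1.73 V

A = π(d/2)² = π(6.1000e-04 m)² = 1.169e-06 m²
Total conductor length (both ways) L = 2 × 17.3 = 34.6 m
R = ρL/A = (1.51×10^-8)(34.6)/(1.169e-06) = 0.4469 Ω
V = IR = 3.88 × 0.4469 = 1.73 V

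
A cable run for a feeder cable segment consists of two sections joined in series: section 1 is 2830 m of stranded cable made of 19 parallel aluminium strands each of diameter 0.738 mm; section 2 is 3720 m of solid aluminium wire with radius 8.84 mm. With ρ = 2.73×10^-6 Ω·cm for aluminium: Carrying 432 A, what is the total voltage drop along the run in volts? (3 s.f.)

ρ = 2.73×10^-6 Ω·cm = 2.73×10^-8 Ω·m
Section 1: A_strand = π(3.6900e-04)² = 4.278e-07 m²; R₁ = ρL/(N·A_s) = (2.73×10^-8)(2830)/(19×4.278e-07) = 9.506 Ω
Section 2: A = πr² = π(8.8400e-03 m)² = 2.455e-04 m²
R₂ = (2.73×10^-8)(3720)/(2.455e-04) = 0.4137 Ω
R = R₁ + R₂ = 9.92 Ω
V = IR = 432 × 9.92 = 4290 V

4290 V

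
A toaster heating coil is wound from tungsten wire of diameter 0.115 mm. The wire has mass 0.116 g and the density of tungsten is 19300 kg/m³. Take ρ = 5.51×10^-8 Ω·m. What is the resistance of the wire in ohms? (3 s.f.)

A = π(d/2)² = π(5.7500e-05 m)² = 1.0387e-08 m²
L = m/(density·A) = 1.160×10^-4/(19300×1.0387e-08) = 0.5786 m
R = ρL/A = (5.51×10^-8)(0.5786)/(1.0387e-08) = 3.07 Ω

3.07 Ω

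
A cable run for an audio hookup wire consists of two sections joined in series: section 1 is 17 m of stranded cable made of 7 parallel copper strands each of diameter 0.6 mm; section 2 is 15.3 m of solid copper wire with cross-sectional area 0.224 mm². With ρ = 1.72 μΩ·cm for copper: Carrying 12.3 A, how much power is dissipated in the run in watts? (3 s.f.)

200 W

ρ = 1.72 μΩ·cm = 1.72×10^-8 Ω·m
Section 1: A_strand = π(3.0000e-04)² = 2.827e-07 m²; R₁ = ρL/(N·A_s) = (1.72×10^-8)(17)/(7×2.827e-07) = 0.1477 Ω
Section 2: A = 0.224 mm² = 2.240e-07 m²
R₂ = (1.72×10^-8)(15.3)/(2.240e-07) = 1.175 Ω
R = R₁ + R₂ = 1.323 Ω
P = I²R = (12.3)² × 1.323 = 200 W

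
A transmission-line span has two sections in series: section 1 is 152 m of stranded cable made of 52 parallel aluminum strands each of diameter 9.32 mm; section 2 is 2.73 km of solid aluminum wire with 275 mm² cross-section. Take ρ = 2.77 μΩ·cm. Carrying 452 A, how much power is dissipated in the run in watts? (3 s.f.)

56400 W

ρ = 2.77 μΩ·cm = 2.77×10^-8 Ω·m
Section 1: A_strand = π(4.6600e-03)² = 6.822e-05 m²; R₁ = ρL/(N·A_s) = (2.77×10^-8)(152)/(52×6.822e-05) = 0.001187 Ω
Section 2: A = 275 mm² = 2.750e-04 m²
R₂ = (2.77×10^-8)(2730)/(2.750e-04) = 0.275 Ω
R = R₁ + R₂ = 0.2762 Ω
P = I²R = (452)² × 0.2762 = 56400 W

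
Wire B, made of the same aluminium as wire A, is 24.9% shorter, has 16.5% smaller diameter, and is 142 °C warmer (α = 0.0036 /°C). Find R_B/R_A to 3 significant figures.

1.63

R ∝ ρL/d² with ρ ∝ (1+αΔT), so R_B/R_A = (1 − 24.9/100) × (1 − 16.5/100)⁻² × (1 + 0.0036×142)
= 0.751 × 1.434 × 1.511 = 1.63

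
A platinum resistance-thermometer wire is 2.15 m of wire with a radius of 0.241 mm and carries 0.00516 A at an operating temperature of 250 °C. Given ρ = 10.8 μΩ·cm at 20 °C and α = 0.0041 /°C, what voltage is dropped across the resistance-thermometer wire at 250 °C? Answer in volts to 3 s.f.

ρ = 10.8 μΩ·cm = 1.08×10^-7 Ω·m
A = πr² = π(2.4100e-04 m)² = 1.825e-07 m²
R₍20₎ = ρL/A = (1.08×10^-7)(2.15)/(1.825e-07) = 1.273 Ω
R₍250₎ = R₍20₎(1 + αΔT) = 1.273 × (1 + 0.0041×230) = 2.473 Ω
V = IR = 0.00516 × 2.473 = 0.0128 V

0.0128 V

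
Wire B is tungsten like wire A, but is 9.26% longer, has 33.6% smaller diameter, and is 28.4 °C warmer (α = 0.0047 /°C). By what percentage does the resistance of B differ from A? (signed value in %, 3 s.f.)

R ∝ ρL/d² with ρ ∝ (1+αΔT), so R_B/R_A = (1 + 9.26/100) × (1 − 33.6/100)⁻² × (1 + 0.0047×28.4)
= 1.093 × 2.268 × 1.133 = 2.809
(R_B − R_A)/R_A = 2.809 − 1 = 181%

181%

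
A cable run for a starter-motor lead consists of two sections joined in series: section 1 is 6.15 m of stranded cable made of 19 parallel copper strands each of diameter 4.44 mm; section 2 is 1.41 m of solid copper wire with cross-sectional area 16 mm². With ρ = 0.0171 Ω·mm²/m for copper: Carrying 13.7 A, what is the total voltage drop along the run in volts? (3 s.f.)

ρ = 0.0171 Ω·mm²/m = 1.71×10^-8 Ω·m
Section 1: A_strand = π(2.2200e-03)² = 1.548e-05 m²; R₁ = ρL/(N·A_s) = (1.71×10^-8)(6.15)/(19×1.548e-05) = 3.575×10^-4 Ω
Section 2: A = 16 mm² = 1.600e-05 m²
R₂ = (1.71×10^-8)(1.41)/(1.600e-05) = 0.001507 Ω
R = R₁ + R₂ = 0.001864 Ω
V = IR = 13.7 × 0.001864 = 0.0255 V

0.0255 V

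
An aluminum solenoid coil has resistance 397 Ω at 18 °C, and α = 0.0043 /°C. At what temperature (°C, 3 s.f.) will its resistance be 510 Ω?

R = R₀(1 + α(T − T₀)) ⇒ T = T₀ + (R/R₀ − 1)/α
T = 18 + (510/397 − 1)/0.0043 = 18 + (0.2846)/0.0043 = 84.2 °C

84.2 °C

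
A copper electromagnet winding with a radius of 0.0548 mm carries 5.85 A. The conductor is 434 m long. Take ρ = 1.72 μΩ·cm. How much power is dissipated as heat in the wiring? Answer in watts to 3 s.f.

ρ = 1.72 μΩ·cm = 1.72×10^-8 Ω·m
A = πr² = π(5.4800e-05 m)² = 9.434e-09 m²
R = ρL/A = (1.72×10^-8)(434)/(9.434e-09) = 791.2 Ω
P = I²R = (5.85)² × 791.2 = 27100 W

27100 W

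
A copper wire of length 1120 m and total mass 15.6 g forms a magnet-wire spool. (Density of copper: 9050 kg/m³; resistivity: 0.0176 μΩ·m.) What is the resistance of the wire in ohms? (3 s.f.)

ρ = 0.0176 μΩ·m = 1.76×10^-8 Ω·m
A = m/(density·L) = 0.0156/(9050×1120) = 1.5391e-09 m²
R = ρL/A = (1.76×10^-8)(1120)/(1.5391e-09) = 12800 Ω

12800 Ω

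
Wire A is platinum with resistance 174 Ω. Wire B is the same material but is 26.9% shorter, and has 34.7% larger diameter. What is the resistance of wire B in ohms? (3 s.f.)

70.1 Ω

R ∝ L/d², so R_B/R_A = (1 − 26.9/100) × (1 + 34.7/100)⁻²
= 0.731 × 0.5511 = 0.4029
R_B = 0.4029 × 174 = 70.1 Ω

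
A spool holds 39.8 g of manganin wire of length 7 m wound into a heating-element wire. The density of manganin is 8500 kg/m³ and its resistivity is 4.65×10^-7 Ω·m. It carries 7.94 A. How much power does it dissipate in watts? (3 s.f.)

307 W

A = m/(density·L) = 0.0398/(8500×7) = 6.6891e-07 m²
R = ρL/A = (4.65×10^-7)(7)/(6.6891e-07) = 4.866 Ω
P = I²R = (7.94)² × 4.866 = 307 W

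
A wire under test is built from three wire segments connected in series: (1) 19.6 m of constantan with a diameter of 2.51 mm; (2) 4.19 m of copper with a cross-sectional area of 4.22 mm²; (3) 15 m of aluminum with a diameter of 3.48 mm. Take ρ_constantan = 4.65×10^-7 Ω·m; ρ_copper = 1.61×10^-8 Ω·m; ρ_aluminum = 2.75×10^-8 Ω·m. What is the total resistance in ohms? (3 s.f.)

Seg 1: A = π(d/2)² = π(1.2550e-03 m)² = 4.948e-06 m²
R_1 = (4.65×10^-7)(19.6)/(4.948e-06) = 1.842 Ω
Seg 2: A = 4.22 mm² = 4.220e-06 m²
R_2 = (1.61×10^-8)(4.19)/(4.220e-06) = 0.01599 Ω
Seg 3: A = π(d/2)² = π(1.7400e-03 m)² = 9.511e-06 m²
R_3 = (2.75×10^-8)(15)/(9.511e-06) = 0.04337 Ω
R_total = R_1 + R_2 + R_3 = 1.90 Ω

1.90 Ω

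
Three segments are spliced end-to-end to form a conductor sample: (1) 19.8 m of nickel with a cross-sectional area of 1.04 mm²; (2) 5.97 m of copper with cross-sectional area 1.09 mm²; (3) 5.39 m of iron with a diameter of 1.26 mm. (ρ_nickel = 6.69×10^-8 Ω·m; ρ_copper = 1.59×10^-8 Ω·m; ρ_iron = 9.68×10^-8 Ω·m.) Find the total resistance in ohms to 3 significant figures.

Seg 1: A = 1.04 mm² = 1.040e-06 m²
R_1 = (6.69×10^-8)(19.8)/(1.040e-06) = 1.274 Ω
Seg 2: A = 1.09 mm² = 1.090e-06 m²
R_2 = (1.59×10^-8)(5.97)/(1.090e-06) = 0.08709 Ω
Seg 3: A = π(d/2)² = π(6.3000e-04 m)² = 1.247e-06 m²
R_3 = (9.68×10^-8)(5.39)/(1.247e-06) = 0.4184 Ω
R_total = R_1 + R_2 + R_3 = 1.78 Ω

1.78 Ω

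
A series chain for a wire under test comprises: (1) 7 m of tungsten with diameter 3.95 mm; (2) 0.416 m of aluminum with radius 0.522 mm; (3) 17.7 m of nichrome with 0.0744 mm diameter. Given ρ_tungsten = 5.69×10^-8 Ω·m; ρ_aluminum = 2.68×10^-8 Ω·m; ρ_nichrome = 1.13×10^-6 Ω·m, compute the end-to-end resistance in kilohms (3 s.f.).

Seg 1: A = π(d/2)² = π(1.9750e-03 m)² = 1.225e-05 m²
R_1 = (5.69×10^-8)(7)/(1.225e-05) = 0.0325 Ω
Seg 2: A = πr² = π(5.2200e-04 m)² = 8.560e-07 m²
R_2 = (2.68×10^-8)(0.416)/(8.560e-07) = 0.01302 Ω
Seg 3: A = π(d/2)² = π(3.7200e-05 m)² = 4.347e-09 m²
R_3 = (1.13×10^-6)(17.7)/(4.347e-09) = 4601 Ω
R_total = R_1 + R_2 + R_3 = 4.60 kΩ

4.60 kΩ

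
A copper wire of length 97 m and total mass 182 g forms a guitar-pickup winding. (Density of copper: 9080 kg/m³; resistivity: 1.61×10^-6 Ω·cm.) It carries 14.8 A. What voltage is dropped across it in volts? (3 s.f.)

ρ = 1.61×10^-6 Ω·cm = 1.61×10^-8 Ω·m
A = m/(density·L) = 0.182/(9080×97) = 2.0664e-07 m²
R = ρL/A = (1.61×10^-8)(97)/(2.0664e-07) = 7.558 Ω
V = IR = 14.8 × 7.558 = 112 V

112 V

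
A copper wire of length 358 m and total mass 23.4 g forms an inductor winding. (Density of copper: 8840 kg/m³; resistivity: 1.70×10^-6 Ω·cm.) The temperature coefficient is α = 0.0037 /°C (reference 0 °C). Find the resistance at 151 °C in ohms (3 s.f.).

1280 Ω

ρ = 1.70×10^-6 Ω·cm = 1.70×10^-8 Ω·m
A = m/(density·L) = 0.0234/(8840×358) = 7.3940e-09 m²
R = ρL/A = (1.70×10^-8)(358)/(7.3940e-09) = 823.1 Ω
R(151 °C) = 823.1 × (1 + 0.0037×151) = 1280 Ω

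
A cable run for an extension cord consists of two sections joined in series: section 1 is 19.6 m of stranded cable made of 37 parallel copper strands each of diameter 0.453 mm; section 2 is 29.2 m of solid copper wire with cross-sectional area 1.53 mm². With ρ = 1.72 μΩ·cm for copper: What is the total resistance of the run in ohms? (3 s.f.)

ρ = 1.72 μΩ·cm = 1.72×10^-8 Ω·m
Section 1: A_strand = π(2.2650e-04)² = 1.612e-07 m²; R₁ = ρL/(N·A_s) = (1.72×10^-8)(19.6)/(37×1.612e-07) = 0.05653 Ω
Section 2: A = 1.53 mm² = 1.530e-06 m²
R₂ = (1.72×10^-8)(29.2)/(1.530e-06) = 0.3283 Ω
R = R₁ + R₂ = 0.385 Ω

0.385 Ω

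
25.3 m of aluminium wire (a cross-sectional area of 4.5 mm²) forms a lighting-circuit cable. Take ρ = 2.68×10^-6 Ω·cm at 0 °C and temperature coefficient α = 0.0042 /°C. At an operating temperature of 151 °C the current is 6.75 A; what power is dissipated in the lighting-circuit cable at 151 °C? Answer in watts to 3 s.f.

ρ = 2.68×10^-6 Ω·cm = 2.68×10^-8 Ω·m
A = 4.5 mm² = 4.500e-06 m²
R₍0₎ = ρL/A = (2.68×10^-8)(25.3)/(4.500e-06) = 0.1507 Ω
R₍151₎ = R₍0₎(1 + αΔT) = 0.1507 × (1 + 0.0042×151) = 0.2462 Ω
P = I²R = (6.75)² × 0.2462 = 11.2 W

11.2 W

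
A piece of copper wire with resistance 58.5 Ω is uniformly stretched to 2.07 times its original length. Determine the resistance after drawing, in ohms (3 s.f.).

251 Ω

Volume constant ⇒ A' = A/k with k = 2.07. R' = ρ(kL)/(A/k) = k²R.
R' = 4.285 × 58.5 = 251 Ω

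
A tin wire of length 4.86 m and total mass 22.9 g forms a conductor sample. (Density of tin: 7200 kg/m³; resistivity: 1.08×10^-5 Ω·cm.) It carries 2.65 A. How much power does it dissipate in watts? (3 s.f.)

5.63 W

ρ = 1.08×10^-5 Ω·cm = 1.08×10^-7 Ω·m
A = m/(density·L) = 0.0229/(7200×4.86) = 6.5444e-07 m²
R = ρL/A = (1.08×10^-7)(4.86)/(6.5444e-07) = 0.802 Ω
P = I²R = (2.65)² × 0.802 = 5.63 W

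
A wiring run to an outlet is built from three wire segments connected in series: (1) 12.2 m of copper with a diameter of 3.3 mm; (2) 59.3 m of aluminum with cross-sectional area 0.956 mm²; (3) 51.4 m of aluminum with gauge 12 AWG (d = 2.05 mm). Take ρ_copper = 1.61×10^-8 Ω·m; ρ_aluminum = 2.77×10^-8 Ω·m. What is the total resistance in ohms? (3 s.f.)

Seg 1: A = π(d/2)² = π(1.6500e-03 m)² = 8.553e-06 m²
R_1 = (1.61×10^-8)(12.2)/(8.553e-06) = 0.02297 Ω
Seg 2: A = 0.956 mm² = 9.560e-07 m²
R_2 = (2.77×10^-8)(59.3)/(9.560e-07) = 1.718 Ω
Seg 3: A = π(2.05/2 mm)² = π(1.0250e-03 m)² = 3.301e-06 m²
R_3 = (2.77×10^-8)(51.4)/(3.301e-06) = 0.4314 Ω
R_total = R_1 + R_2 + R_3 = 2.17 Ω

2.17 Ω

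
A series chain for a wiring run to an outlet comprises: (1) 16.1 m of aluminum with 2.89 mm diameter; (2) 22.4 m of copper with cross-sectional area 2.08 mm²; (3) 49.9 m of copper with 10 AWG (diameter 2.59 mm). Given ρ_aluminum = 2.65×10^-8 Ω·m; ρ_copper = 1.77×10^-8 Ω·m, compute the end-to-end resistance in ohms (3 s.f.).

Seg 1: A = π(d/2)² = π(1.4450e-03 m)² = 6.560e-06 m²
R_1 = (2.65×10^-8)(16.1)/(6.560e-06) = 0.06504 Ω
Seg 2: A = 2.08 mm² = 2.080e-06 m²
R_2 = (1.77×10^-8)(22.4)/(2.080e-06) = 0.1906 Ω
Seg 3: A = π(2.59/2 mm)² = π(1.2950e-03 m)² = 5.269e-06 m²
R_3 = (1.77×10^-8)(49.9)/(5.269e-06) = 0.1676 Ω
R_total = R_1 + R_2 + R_3 = 0.423 Ω

0.423 Ω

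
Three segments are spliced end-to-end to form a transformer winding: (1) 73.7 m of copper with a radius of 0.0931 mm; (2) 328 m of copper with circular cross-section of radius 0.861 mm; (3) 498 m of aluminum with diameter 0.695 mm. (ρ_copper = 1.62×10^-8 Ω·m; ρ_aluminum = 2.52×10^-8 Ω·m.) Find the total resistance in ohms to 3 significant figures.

79.2 Ω

Seg 1: A = πr² = π(9.3100e-05 m)² = 2.723e-08 m²
R_1 = (1.62×10^-8)(73.7)/(2.723e-08) = 43.85 Ω
Seg 2: A = πr² = π(8.6100e-04 m)² = 2.329e-06 m²
R_2 = (1.62×10^-8)(328)/(2.329e-06) = 2.282 Ω
Seg 3: A = π(d/2)² = π(3.4750e-04 m)² = 3.794e-07 m²
R_3 = (2.52×10^-8)(498)/(3.794e-07) = 33.08 Ω
R_total = R_1 + R_2 + R_3 = 79.2 Ω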